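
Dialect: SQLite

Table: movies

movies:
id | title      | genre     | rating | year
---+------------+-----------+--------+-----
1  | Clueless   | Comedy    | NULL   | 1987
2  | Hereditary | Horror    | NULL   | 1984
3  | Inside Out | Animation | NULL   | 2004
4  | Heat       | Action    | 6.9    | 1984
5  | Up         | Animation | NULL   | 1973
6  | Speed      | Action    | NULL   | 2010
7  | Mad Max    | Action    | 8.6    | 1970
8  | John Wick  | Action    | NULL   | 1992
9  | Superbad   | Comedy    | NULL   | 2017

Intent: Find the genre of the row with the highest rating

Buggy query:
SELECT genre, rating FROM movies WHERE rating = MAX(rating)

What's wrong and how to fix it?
Bug: MAX(rating) is an aggregate and cannot be used directly in WHERE

Fix: Wrap MAX in a scalar subquery so WHERE compares against a single value

Corrected query:
SELECT genre, rating FROM movies WHERE rating = (SELECT MAX(rating) FROM movies)

Result:
genre  | rating
-------+-------
Action | 8.6   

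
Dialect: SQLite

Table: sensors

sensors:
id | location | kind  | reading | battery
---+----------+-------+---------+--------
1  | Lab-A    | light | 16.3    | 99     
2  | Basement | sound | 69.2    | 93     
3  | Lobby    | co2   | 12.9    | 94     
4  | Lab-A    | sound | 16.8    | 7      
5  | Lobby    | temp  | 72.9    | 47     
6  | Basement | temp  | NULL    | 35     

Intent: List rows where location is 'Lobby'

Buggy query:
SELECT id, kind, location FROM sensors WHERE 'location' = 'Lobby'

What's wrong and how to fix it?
Bug: Single quotes denote string literals in SQL; the column name is being compared as a constant string

Fix: Reference the column as location without single quotes

Corrected query:
SELECT id, kind, location FROM sensors WHERE location = 'Lobby'

Result:
id | kind | location
---+------+---------
3  | co2  | Lobby   
5  | temp | Lobby   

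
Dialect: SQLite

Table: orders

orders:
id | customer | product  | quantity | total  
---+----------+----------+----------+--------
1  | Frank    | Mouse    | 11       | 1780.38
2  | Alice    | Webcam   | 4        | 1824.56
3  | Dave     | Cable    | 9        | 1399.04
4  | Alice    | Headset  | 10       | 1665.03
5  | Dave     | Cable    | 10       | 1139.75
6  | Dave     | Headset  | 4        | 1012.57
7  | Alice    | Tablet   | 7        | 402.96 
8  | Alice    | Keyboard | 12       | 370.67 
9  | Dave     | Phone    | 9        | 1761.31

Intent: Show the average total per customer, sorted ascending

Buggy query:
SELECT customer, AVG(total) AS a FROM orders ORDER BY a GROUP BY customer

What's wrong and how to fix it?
Bug: ORDER BY appears before GROUP BY; SQL clause order requires GROUP BY first

Fix: Move ORDER BY to the end, after GROUP BY

Corrected query:
SELECT customer, AVG(total) AS a FROM orders GROUP BY customer ORDER BY a

Result:
customer | a        
---------+----------
Alice    | 1065.805 
Dave     | 1328.1675
Frank    | 1780.38  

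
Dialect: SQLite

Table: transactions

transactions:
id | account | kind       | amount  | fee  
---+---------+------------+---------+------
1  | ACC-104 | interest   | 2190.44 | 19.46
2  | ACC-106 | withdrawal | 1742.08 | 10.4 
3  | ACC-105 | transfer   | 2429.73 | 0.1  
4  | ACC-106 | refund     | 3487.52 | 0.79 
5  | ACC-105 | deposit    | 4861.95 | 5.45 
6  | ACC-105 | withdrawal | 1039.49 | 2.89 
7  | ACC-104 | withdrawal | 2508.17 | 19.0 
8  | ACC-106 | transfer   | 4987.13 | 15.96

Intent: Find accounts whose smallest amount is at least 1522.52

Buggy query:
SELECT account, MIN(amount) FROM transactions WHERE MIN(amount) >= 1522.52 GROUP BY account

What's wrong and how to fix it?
Bug: Aggregates like MIN are computed per group after WHERE runs

Fix: Replace WHERE with HAVING after the GROUP BY

Corrected query:
SELECT account, MIN(amount) FROM transactions GROUP BY account HAVING MIN(amount) >= 1522.52

Result:
account | MIN(amount)
--------+------------
ACC-104 | 2190.44    
ACC-106 | 1742.08    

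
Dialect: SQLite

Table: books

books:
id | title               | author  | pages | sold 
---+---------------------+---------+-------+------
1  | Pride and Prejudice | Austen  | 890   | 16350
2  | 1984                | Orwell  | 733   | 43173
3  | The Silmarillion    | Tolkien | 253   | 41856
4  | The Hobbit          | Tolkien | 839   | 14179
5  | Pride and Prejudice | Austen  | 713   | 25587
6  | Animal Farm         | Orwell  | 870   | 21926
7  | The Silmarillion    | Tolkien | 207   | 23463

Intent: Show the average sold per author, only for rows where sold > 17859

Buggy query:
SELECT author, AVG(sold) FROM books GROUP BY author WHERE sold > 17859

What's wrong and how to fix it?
Bug: Row-level WHERE must come before GROUP BY in the clause order

Fix: Place WHERE between FROM and GROUP BY

Corrected query:
SELECT author, AVG(sold) FROM books WHERE sold > 17859 GROUP BY author

Result:
author  | AVG(sold)
--------+----------
Austen  | 25587    
Orwell  | 32549.5  
Tolkien | 32659.5  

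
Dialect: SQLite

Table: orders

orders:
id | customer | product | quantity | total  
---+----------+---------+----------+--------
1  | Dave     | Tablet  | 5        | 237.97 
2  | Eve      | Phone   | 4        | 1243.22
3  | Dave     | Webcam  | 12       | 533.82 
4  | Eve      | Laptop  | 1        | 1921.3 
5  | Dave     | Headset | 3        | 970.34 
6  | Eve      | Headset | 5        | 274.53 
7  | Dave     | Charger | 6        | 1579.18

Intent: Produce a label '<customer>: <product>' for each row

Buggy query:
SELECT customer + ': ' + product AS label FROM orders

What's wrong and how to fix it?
Bug: '+' is numeric addition; on text columns SQLite converts them to 0 instead of concatenating

Fix: Use the || operator for string concatenation

Corrected query:
SELECT customer || ': ' || product AS label FROM orders

Result:
label        
-------------
Dave: Tablet 
Eve: Phone   
Dave: Webcam 
Eve: Laptop  
Dave: Headset
Eve: Headset 
Dave: Charger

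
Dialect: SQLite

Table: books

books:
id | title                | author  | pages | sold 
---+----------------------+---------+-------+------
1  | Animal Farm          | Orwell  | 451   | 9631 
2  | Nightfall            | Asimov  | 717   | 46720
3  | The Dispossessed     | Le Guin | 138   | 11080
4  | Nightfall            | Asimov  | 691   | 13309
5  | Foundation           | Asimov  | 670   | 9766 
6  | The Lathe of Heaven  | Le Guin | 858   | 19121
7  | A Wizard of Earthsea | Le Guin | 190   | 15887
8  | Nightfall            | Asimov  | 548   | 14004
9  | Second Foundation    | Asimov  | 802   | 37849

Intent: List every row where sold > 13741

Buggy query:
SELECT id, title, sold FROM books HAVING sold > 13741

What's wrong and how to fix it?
Bug: HAVING filters the output of aggregation, but this query has no GROUP BY and no aggregate functions, so SQLite rejects it (HAVING clause on a non-aggregate query); the condition here is per row

Fix: Use WHERE for row-level filtering

Corrected query:
SELECT id, title, sold FROM books WHERE sold > 13741

Result:
id | title                | sold 
---+----------------------+------
2  | Nightfall            | 46720
6  | The Lathe of Heaven  | 19121
7  | A Wizard of Earthsea | 15887
8  | Nightfall            | 14004
9  | Second Foundation    | 37849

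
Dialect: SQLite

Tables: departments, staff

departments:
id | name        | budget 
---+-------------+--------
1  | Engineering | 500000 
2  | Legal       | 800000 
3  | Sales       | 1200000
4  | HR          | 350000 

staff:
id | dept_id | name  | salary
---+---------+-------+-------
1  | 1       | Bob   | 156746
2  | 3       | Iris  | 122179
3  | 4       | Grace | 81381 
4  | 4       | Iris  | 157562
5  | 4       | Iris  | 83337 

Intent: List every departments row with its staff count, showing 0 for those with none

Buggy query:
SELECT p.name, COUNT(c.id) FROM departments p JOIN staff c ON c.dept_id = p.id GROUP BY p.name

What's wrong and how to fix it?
Bug: An inner join excludes parents with zero children

Fix: Use LEFT JOIN so parents without children still appear (COUNT(c.id) gives 0)

Corrected query:
SELECT p.name, COUNT(c.id) FROM departments p LEFT JOIN staff c ON c.dept_id = p.id GROUP BY p.name

Result:
name        | COUNT(c.id)
------------+------------
Engineering | 1          
HR          | 3          
Legal       | 0          
Sales       | 1          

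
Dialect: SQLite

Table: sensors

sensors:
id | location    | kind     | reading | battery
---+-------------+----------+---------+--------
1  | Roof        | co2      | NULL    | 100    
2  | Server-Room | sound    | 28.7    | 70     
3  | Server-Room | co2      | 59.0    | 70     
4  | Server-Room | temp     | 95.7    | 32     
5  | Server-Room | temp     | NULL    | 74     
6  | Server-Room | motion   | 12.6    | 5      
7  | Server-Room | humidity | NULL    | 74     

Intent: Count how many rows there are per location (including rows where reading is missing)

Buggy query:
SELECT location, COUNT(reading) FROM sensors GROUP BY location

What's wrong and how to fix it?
Bug: COUNT(column) counts non-NULL values only; rows with NULL reading aren't counted

Fix: Use COUNT(*) to count all rows regardless of NULL

Corrected query:
SELECT location, COUNT(*) FROM sensors GROUP BY location

Result:
location    | COUNT(*)
------------+---------
Roof        | 1       
Server-Room | 6       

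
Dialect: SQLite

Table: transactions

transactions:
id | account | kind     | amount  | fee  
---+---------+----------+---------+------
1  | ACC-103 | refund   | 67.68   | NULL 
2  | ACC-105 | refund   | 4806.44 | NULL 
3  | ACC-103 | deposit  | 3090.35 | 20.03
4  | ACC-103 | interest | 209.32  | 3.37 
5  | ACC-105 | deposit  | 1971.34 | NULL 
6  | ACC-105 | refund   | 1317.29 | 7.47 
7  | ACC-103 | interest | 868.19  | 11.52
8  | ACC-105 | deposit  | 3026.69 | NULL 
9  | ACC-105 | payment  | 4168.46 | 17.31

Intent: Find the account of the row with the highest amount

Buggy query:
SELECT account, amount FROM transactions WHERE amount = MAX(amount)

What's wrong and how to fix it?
Bug: WHERE is evaluated per row; an aggregate over the whole table isn't defined there

Fix: Use a subquery: WHERE amount = (SELECT MAX(amount) FROM transactions)

Corrected query:
SELECT account, amount FROM transactions WHERE amount = (SELECT MAX(amount) FROM transactions)

Result:
account | amount 
--------+--------
ACC-105 | 4806.44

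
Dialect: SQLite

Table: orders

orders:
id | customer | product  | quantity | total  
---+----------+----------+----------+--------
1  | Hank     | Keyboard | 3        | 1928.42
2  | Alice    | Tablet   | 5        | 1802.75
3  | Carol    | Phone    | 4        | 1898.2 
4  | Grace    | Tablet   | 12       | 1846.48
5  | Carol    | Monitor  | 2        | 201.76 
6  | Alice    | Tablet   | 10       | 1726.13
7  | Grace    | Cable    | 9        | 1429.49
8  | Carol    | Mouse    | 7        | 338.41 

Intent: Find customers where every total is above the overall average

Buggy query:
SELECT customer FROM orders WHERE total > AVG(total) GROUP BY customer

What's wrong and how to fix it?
Bug: WHERE evaluates per row before aggregation, so AVG() is unavailable

Fix: Use a subquery for AVG and a HAVING MIN(...) filter so the condition holds for every row in the group

Corrected query:
SELECT customer FROM orders GROUP BY customer HAVING MIN(total) > (SELECT AVG(total) FROM orders)

Result:
customer
--------
Alice   
Grace   
Hank    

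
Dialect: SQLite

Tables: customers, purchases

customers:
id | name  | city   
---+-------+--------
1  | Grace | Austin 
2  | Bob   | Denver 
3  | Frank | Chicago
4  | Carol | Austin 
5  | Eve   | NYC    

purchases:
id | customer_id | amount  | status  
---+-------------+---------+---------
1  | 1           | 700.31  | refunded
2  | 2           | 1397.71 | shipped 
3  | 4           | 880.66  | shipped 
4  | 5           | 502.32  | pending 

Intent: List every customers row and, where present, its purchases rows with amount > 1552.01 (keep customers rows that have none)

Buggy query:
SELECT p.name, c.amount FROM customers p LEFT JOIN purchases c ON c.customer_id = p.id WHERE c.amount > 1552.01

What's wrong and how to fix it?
Bug: A WHERE condition on the right-hand table after LEFT JOIN drops unmatched parents

Fix: Move the right-table condition into the ON clause so unmatched parents are kept

Corrected query:
SELECT p.name, c.amount FROM customers p LEFT JOIN purchases c ON c.customer_id = p.id AND c.amount > 1552.01

Result:
name  | amount
------+-------
Grace | NULL  
Bob   | NULL  
Frank | NULL  
Carol | NULL  
Eve   | NULL  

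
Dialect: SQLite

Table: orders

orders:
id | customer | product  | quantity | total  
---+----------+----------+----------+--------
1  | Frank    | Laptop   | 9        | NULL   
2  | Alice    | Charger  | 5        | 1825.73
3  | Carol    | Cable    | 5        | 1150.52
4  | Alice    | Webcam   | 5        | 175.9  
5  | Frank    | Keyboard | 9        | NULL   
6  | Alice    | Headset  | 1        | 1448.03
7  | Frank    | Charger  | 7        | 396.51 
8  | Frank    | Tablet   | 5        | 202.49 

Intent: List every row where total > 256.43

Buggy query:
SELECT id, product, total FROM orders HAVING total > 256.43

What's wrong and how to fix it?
Bug: HAVING filters the output of aggregation, but this query has no GROUP BY and no aggregate functions, so SQLite rejects it (HAVING clause on a non-aggregate query); the condition here is per row

Fix: Replace HAVING with WHERE since the condition applies to individual rows

Corrected query:
SELECT id, product, total FROM orders WHERE total > 256.43

Result:
id | product | total  
---+---------+--------
2  | Charger | 1825.73
3  | Cable   | 1150.52
6  | Headset | 1448.03
7  | Charger | 396.51 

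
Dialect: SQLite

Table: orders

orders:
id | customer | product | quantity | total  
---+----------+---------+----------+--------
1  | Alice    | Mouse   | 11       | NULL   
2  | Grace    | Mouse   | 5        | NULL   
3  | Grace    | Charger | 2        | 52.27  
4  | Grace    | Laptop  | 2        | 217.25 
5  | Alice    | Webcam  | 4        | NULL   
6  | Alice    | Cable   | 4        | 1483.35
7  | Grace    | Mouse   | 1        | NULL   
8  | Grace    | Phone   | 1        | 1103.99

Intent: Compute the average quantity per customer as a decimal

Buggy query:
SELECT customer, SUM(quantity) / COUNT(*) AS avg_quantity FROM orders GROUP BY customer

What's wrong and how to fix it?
Bug: Both operands are integers, so '/' performs integer division and truncates

Fix: Cast one side to REAL so the division keeps the fractional part

Corrected query:
SELECT customer, SUM(quantity) * 1.0 / COUNT(*) AS avg_quantity FROM orders GROUP BY customer

Result:
customer | avg_quantity
---------+-------------
Alice    | 6.333333    
Grace    | 2.2         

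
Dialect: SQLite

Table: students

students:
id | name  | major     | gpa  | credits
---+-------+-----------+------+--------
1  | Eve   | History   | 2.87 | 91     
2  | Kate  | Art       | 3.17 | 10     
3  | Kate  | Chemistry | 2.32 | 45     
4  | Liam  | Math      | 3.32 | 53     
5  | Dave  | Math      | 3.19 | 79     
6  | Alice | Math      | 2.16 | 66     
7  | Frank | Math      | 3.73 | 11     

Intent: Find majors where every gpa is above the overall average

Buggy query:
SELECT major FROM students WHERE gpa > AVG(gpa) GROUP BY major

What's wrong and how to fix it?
Bug: WHERE evaluates per row before aggregation, so AVG() is unavailable

Fix: Use a subquery for AVG and a HAVING MIN(...) filter so the condition holds for every row in the group

Corrected query:
SELECT major FROM students GROUP BY major HAVING MIN(gpa) > (SELECT AVG(gpa) FROM students)

Result:
major
-----
Art  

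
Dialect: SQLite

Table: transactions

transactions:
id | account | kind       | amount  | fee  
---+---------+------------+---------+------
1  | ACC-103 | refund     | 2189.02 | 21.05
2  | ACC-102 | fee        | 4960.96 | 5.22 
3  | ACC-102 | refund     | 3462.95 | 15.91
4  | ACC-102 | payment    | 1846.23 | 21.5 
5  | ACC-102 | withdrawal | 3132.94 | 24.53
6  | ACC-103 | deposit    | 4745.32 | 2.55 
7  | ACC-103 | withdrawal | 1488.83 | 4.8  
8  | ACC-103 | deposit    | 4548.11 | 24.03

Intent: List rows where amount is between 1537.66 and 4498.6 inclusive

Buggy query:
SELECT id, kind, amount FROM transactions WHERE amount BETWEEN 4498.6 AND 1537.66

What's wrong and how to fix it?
Bug: BETWEEN expects the lower bound first; with 4498.6 AND 1537.66 the range is empty

Fix: Swap the bounds so the smaller value comes first

Corrected query:
SELECT id, kind, amount FROM transactions WHERE amount BETWEEN 1537.66 AND 4498.6

Result:
id | kind       | amount 
---+------------+--------
1  | refund     | 2189.02
3  | refund     | 3462.95
4  | payment    | 1846.23
5  | withdrawal | 3132.94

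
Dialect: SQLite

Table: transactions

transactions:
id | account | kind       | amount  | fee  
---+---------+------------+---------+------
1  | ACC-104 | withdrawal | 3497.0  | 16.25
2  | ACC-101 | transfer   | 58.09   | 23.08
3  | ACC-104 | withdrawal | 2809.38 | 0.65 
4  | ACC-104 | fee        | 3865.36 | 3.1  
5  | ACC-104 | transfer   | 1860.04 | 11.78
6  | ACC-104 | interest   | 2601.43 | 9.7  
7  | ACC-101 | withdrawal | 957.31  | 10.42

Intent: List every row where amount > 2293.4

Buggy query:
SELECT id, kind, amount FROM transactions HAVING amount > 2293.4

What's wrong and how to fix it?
Bug: HAVING filters the output of aggregation, but this query has no GROUP BY and no aggregate functions, so SQLite rejects it (HAVING clause on a non-aggregate query); the condition here is per row

Fix: Replace HAVING with WHERE since the condition applies to individual rows

Corrected query:
SELECT id, kind, amount FROM transactions WHERE amount > 2293.4

Result:
id | kind       | amount 
---+------------+--------
1  | withdrawal | 3497   
3  | withdrawal | 2809.38
4  | fee        | 3865.36
6  | interest   | 2601.43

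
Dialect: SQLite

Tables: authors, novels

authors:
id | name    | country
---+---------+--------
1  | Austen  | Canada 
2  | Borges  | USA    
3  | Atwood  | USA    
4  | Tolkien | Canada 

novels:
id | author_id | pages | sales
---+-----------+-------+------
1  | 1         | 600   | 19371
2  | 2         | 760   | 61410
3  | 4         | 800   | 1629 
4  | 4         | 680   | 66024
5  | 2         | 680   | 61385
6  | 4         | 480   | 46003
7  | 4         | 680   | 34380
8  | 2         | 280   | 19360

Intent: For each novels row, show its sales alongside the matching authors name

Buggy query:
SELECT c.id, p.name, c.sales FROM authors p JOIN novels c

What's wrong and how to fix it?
Bug: Missing join condition: each novels row is matched to all authors rows instead of just its own

Fix: Add ON c.author_id = p.id to the JOIN

Corrected query:
SELECT c.id, p.name, c.sales FROM authors p JOIN novels c ON c.author_id = p.id

Result:
id | name    | sales
---+---------+------
1  | Austen  | 19371
2  | Borges  | 61410
3  | Tolkien | 1629 
4  | Tolkien | 66024
5  | Borges  | 61385
6  | Tolkien | 46003
7  | Tolkien | 34380
8  | Borges  | 19360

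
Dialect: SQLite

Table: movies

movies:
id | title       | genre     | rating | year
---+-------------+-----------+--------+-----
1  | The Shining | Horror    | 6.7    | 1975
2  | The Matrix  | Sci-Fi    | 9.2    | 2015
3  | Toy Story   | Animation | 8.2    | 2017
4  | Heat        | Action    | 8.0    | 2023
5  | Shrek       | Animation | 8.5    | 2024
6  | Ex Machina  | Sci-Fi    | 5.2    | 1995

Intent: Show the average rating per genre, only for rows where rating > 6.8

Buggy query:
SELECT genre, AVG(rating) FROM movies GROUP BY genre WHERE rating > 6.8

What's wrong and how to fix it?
Bug: Row-level WHERE must come before GROUP BY in the clause order

Fix: Move the WHERE clause before GROUP BY

Corrected query:
SELECT genre, AVG(rating) FROM movies WHERE rating > 6.8 GROUP BY genre

Result:
genre     | AVG(rating)
----------+------------
Action    | 8          
Animation | 8.35       
Sci-Fi    | 9.2        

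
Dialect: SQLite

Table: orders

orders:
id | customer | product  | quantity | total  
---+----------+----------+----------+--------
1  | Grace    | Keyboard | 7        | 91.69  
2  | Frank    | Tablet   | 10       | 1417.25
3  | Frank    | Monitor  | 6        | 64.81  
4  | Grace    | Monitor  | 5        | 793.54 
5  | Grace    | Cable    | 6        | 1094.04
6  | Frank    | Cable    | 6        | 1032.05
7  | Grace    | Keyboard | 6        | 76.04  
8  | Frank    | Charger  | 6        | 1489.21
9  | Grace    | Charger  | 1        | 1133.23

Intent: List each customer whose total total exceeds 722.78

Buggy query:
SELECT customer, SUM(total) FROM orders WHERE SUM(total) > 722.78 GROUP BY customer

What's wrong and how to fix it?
Bug: SUM(total) is an aggregate, but WHERE filters rows before aggregation

Fix: Move the aggregate condition to a HAVING clause

Corrected query:
SELECT customer, SUM(total) FROM orders GROUP BY customer HAVING SUM(total) > 722.78

Result:
customer | SUM(total)
---------+-----------
Frank    | 4003.32   
Grace    | 3188.54   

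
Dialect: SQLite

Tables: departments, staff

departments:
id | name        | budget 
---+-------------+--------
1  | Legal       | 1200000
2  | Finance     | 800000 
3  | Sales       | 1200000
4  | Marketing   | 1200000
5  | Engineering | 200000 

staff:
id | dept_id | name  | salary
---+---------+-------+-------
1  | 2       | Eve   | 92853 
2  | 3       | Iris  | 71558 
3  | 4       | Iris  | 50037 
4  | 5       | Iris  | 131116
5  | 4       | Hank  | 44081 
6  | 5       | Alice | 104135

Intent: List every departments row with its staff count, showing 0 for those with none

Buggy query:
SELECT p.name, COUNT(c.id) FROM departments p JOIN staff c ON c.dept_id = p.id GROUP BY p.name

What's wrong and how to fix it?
Bug: An inner join excludes parents with zero children

Fix: Switch to LEFT JOIN to retain unmatched parent rows

Corrected query:
SELECT p.name, COUNT(c.id) FROM departments p LEFT JOIN staff c ON c.dept_id = p.id GROUP BY p.name

Result:
name        | COUNT(c.id)
------------+------------
Engineering | 2          
Finance     | 1          
Legal       | 0          
Marketing   | 2          
Sales       | 1          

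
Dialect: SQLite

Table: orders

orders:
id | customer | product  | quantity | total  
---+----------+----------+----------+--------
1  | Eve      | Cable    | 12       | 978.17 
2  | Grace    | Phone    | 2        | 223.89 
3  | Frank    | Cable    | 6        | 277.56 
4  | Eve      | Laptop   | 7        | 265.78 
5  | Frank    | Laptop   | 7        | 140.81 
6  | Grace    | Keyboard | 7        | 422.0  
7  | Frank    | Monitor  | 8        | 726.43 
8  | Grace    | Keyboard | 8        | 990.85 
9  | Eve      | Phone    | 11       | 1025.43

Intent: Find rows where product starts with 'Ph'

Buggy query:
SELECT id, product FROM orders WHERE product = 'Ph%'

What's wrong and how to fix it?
Bug: '=' compares the literal string including the % character; pattern matching needs LIKE

Fix: Use LIKE for wildcard pattern matching

Corrected query:
SELECT id, product FROM orders WHERE product LIKE 'Ph%'

Result:
id | product
---+--------
2  | Phone  
9  | Phone  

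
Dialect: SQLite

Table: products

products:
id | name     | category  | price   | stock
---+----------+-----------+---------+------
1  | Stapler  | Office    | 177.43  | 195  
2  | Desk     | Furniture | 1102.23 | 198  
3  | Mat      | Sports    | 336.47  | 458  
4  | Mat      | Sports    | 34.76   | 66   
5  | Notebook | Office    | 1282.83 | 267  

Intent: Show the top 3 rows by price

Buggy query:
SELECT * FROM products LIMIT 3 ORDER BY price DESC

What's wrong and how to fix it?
Bug: LIMIT must come after ORDER BY

Fix: Sort with ORDER BY, then apply LIMIT

Corrected query:
SELECT * FROM products ORDER BY price DESC LIMIT 3

Result:
id | name     | category  | price   | stock
---+----------+-----------+---------+------
5  | Notebook | Office    | 1282.83 | 267  
2  | Desk     | Furniture | 1102.23 | 198  
3  | Mat      | Sports    | 336.47  | 458  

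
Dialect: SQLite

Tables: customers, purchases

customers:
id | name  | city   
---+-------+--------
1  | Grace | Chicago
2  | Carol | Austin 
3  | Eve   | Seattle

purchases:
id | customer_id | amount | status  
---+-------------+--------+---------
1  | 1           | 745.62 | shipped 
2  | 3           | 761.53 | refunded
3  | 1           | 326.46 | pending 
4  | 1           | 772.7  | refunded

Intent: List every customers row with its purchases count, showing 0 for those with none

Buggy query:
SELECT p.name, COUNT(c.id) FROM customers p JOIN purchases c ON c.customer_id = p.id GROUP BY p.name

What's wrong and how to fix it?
Bug: INNER JOIN drops customers rows that have no matching purchases rows

Fix: Use LEFT JOIN so parents without children still appear (COUNT(c.id) gives 0)

Corrected query:
SELECT p.name, COUNT(c.id) FROM customers p LEFT JOIN purchases c ON c.customer_id = p.id GROUP BY p.name

Result:
name  | COUNT(c.id)
------+------------
Carol | 0          
Eve   | 1          
Grace | 3          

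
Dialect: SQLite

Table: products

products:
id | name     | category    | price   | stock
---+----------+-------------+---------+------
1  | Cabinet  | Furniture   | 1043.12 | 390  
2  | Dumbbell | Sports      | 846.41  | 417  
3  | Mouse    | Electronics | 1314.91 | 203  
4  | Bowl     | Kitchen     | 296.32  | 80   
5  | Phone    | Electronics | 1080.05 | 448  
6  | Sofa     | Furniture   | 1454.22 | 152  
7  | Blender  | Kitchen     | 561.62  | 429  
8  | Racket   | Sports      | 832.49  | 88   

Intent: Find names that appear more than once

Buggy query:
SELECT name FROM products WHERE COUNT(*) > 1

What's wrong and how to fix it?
Bug: COUNT(*) is an aggregate and cannot be used in WHERE

Fix: GROUP BY name, then filter groups with HAVING COUNT(*) > 1

Corrected query:
SELECT name FROM products GROUP BY name HAVING COUNT(*) > 1

Result:
(no rows)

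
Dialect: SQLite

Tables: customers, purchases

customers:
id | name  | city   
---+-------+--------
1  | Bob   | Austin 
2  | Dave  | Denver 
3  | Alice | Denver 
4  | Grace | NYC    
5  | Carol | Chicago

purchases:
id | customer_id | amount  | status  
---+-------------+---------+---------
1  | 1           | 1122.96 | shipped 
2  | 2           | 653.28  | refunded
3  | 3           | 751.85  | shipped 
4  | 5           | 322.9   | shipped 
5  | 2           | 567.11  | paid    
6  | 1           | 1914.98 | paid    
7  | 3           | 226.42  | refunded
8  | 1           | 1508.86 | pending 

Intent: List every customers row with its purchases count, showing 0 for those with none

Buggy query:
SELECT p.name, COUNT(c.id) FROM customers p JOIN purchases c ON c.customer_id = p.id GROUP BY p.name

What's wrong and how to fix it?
Bug: An inner join excludes parents with zero children

Fix: Use LEFT JOIN so parents without children still appear (COUNT(c.id) gives 0)

Corrected query:
SELECT p.name, COUNT(c.id) FROM customers p LEFT JOIN purchases c ON c.customer_id = p.id GROUP BY p.name

Result:
name  | COUNT(c.id)
------+------------
Alice | 2          
Bob   | 3          
Carol | 1          
Dave  | 2          
Grace | 0          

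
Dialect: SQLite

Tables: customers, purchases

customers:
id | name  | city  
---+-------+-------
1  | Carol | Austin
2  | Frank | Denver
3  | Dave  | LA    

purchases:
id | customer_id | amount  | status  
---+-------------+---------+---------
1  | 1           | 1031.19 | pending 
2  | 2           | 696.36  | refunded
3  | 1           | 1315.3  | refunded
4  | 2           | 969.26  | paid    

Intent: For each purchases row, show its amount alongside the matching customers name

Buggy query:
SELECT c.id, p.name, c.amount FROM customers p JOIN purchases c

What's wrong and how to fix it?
Bug: JOIN with no ON clause produces a cartesian product; every purchases row pairs with every customers row

Fix: Add ON c.customer_id = p.id to the JOIN

Corrected query:
SELECT c.id, p.name, c.amount FROM customers p JOIN purchases c ON c.customer_id = p.id

Result:
id | name  | amount 
---+-------+--------
1  | Carol | 1031.19
2  | Frank | 696.36 
3  | Carol | 1315.3 
4  | Frank | 969.26 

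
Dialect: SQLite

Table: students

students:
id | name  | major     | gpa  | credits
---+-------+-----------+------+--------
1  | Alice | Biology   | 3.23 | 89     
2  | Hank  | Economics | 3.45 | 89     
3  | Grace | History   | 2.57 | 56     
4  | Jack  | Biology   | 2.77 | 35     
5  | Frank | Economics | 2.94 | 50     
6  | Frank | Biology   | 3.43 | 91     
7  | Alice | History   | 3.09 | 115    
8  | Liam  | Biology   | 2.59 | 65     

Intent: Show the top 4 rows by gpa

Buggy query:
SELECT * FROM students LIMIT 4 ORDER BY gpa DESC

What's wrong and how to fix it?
Bug: ORDER BY cannot follow LIMIT; LIMIT is the final clause

Fix: Swap the clauses: ORDER BY first, then LIMIT

Corrected query:
SELECT * FROM students ORDER BY gpa DESC LIMIT 4

Result:
id | name  | major     | gpa  | credits
---+-------+-----------+------+--------
2  | Hank  | Economics | 3.45 | 89     
6  | Frank | Biology   | 3.43 | 91     
1  | Alice | Biology   | 3.23 | 89     
7  | Alice | History   | 3.09 | 115    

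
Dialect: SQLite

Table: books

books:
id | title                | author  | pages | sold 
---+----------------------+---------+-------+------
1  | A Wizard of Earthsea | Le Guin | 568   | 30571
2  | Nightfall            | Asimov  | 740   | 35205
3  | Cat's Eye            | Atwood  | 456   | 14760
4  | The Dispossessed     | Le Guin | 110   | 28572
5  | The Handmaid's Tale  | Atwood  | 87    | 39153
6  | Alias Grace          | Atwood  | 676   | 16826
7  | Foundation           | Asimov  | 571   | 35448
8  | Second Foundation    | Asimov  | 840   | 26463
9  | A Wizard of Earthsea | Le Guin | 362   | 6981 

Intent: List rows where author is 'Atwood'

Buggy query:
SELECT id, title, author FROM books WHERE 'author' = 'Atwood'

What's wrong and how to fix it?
Bug: Single quotes denote string literals in SQL; the column name is being compared as a constant string

Fix: Remove the quotes around the column name (or use double quotes for an identifier)

Corrected query:
SELECT id, title, author FROM books WHERE author = 'Atwood'

Result:
id | title               | author
---+---------------------+-------
3  | Cat's Eye           | Atwood
5  | The Handmaid's Tale | Atwood
6  | Alias Grace         | Atwood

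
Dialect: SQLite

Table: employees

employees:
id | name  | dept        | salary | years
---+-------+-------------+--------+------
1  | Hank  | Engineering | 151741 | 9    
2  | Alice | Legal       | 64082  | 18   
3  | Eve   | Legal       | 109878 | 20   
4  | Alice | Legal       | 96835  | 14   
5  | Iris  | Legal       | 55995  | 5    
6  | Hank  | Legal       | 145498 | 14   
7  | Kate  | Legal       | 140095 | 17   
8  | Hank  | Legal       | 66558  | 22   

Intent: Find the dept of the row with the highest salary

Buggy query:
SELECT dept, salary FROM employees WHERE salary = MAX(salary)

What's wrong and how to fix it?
Bug: WHERE is evaluated per row; an aggregate over the whole table isn't defined there

Fix: Wrap MAX in a scalar subquery so WHERE compares against a single value

Corrected query:
SELECT dept, salary FROM employees WHERE salary = (SELECT MAX(salary) FROM employees)

Result:
dept        | salary
------------+-------
Engineering | 151741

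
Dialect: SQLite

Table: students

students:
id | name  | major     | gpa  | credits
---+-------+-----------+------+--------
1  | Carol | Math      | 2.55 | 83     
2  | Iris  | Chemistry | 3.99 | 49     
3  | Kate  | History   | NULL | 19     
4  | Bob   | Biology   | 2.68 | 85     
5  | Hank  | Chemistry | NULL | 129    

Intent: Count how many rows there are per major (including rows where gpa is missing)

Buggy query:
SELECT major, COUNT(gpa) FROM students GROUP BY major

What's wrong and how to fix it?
Bug: COUNT(column) counts non-NULL values only; rows with NULL gpa aren't counted

Fix: Use COUNT(*) to count all rows regardless of NULL

Corrected query:
SELECT major, COUNT(*) FROM students GROUP BY major

Result:
major     | COUNT(*)
----------+---------
Biology   | 1       
Chemistry | 2       
History   | 1       
Math      | 1       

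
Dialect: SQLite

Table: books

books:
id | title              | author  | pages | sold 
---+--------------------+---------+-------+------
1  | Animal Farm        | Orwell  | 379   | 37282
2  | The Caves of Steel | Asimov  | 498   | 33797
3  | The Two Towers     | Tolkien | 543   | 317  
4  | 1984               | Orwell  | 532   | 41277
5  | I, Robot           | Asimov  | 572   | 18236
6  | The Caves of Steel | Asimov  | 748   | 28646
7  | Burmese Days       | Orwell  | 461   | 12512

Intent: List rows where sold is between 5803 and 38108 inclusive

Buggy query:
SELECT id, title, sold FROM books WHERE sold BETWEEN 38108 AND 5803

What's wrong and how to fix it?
Bug: The bounds are reversed; BETWEEN a AND b requires a <= b to match anything

Fix: Write BETWEEN 5803 AND 38108

Corrected query:
SELECT id, title, sold FROM books WHERE sold BETWEEN 5803 AND 38108

Result:
id | title              | sold 
---+--------------------+------
1  | Animal Farm        | 37282
2  | The Caves of Steel | 33797
5  | I, Robot           | 18236
6  | The Caves of Steel | 28646
7  | Burmese Days       | 12512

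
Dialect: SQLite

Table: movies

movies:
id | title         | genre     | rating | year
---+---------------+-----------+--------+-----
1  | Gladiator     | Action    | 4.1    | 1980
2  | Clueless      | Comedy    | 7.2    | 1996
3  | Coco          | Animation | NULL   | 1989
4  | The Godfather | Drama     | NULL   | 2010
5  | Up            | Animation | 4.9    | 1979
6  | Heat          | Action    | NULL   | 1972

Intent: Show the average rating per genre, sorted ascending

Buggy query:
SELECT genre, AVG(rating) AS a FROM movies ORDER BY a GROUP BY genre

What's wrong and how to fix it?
Bug: GROUP BY must precede ORDER BY

Fix: Reorder: SELECT … FROM … GROUP BY … ORDER BY …

Corrected query:
SELECT genre, AVG(rating) AS a FROM movies GROUP BY genre ORDER BY a

Result:
genre     | a   
----------+-----
Drama     | NULL
Action    | 4.1 
Animation | 4.9 
Comedy    | 7.2 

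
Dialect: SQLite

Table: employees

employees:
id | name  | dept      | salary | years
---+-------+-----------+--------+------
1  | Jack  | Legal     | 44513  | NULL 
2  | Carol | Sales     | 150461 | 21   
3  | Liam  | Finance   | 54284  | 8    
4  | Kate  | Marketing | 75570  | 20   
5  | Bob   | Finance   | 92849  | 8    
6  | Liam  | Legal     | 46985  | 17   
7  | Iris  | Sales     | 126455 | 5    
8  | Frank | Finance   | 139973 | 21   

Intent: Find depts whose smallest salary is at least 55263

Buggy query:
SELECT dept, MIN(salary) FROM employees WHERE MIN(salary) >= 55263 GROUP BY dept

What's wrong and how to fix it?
Bug: MIN() in WHERE is a misuse of aggregate

Fix: Use HAVING for the per-group MIN condition

Corrected query:
SELECT dept, MIN(salary) FROM employees GROUP BY dept HAVING MIN(salary) >= 55263

Result:
dept      | MIN(salary)
----------+------------
Marketing | 75570      
Sales     | 126455     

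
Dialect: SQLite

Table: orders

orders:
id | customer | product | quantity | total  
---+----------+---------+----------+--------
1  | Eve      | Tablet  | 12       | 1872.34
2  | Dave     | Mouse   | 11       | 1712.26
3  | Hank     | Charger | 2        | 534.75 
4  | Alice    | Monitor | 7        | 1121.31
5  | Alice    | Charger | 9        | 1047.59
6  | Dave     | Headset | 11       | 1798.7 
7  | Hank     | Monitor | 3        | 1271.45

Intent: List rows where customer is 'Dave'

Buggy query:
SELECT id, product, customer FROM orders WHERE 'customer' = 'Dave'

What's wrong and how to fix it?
Bug: 'customer' in single quotes is a string literal, not the column; the comparison is literal-vs-literal and never true

Fix: Reference the column as customer without single quotes

Corrected query:
SELECT id, product, customer FROM orders WHERE customer = 'Dave'

Result:
id | product | customer
---+---------+---------
2  | Mouse   | Dave    
6  | Headset | Dave    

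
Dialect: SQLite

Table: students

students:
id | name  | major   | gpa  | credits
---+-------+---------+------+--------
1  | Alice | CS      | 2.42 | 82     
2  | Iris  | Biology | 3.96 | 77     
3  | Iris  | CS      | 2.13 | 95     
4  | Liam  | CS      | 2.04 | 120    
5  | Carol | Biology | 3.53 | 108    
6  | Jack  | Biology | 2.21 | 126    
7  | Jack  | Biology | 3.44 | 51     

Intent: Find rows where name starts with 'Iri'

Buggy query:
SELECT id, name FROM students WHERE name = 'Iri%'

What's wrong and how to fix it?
Bug: Wildcards only work with LIKE; '=' treats '%' as a literal character

Fix: Use LIKE for wildcard pattern matching

Corrected query:
SELECT id, name FROM students WHERE name LIKE 'Iri%'

Result:
id | name
---+-----
2  | Iris
3  | Iris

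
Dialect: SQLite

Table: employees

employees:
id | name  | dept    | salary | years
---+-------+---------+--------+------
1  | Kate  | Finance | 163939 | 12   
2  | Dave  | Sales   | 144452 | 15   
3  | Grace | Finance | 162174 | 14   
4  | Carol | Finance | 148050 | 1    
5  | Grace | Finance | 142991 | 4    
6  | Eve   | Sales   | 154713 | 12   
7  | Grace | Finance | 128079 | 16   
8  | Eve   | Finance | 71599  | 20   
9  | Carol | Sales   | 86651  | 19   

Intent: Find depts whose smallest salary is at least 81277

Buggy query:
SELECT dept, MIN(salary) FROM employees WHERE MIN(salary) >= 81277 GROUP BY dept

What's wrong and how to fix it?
Bug: Aggregates like MIN are computed per group after WHERE runs

Fix: Replace WHERE with HAVING after the GROUP BY

Corrected query:
SELECT dept, MIN(salary) FROM employees GROUP BY dept HAVING MIN(salary) >= 81277

Result:
dept  | MIN(salary)
------+------------
Sales | 86651      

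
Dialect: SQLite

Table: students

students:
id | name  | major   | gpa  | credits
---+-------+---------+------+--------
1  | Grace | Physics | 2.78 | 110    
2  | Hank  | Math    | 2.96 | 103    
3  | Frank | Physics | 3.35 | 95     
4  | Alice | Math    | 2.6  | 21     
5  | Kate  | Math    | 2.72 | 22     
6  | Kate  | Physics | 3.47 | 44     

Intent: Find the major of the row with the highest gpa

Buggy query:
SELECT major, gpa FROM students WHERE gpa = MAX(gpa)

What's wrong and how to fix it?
Bug: MAX(gpa) is an aggregate and cannot be used directly in WHERE

Fix: Wrap MAX in a scalar subquery so WHERE compares against a single value

Corrected query:
SELECT major, gpa FROM students WHERE gpa = (SELECT MAX(gpa) FROM students)

Result:
major   | gpa 
--------+-----
Physics | 3.47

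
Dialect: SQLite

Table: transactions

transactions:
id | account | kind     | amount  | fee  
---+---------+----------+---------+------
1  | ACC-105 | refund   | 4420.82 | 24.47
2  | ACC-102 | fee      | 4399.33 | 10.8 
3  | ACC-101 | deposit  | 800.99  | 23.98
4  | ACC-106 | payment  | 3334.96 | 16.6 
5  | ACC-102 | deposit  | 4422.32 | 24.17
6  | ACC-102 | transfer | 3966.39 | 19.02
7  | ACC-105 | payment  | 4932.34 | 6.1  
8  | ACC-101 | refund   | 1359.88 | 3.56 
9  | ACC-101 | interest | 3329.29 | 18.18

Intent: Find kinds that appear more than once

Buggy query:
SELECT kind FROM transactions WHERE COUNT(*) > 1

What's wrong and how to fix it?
Bug: WHERE can't reference COUNT(*); aggregates are computed after WHERE

Fix: GROUP BY kind, then filter groups with HAVING COUNT(*) > 1

Corrected query:
SELECT kind FROM transactions GROUP BY kind HAVING COUNT(*) > 1

Result:
kind   
-------
deposit
payment
refund 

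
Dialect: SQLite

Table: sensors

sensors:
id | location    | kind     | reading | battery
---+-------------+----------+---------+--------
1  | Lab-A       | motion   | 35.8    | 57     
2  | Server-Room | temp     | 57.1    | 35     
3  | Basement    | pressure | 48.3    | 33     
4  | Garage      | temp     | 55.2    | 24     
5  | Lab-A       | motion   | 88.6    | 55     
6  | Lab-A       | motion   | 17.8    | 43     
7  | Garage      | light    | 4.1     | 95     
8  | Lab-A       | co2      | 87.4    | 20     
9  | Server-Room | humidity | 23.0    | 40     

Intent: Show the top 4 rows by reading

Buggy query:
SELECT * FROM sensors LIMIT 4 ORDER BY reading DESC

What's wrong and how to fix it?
Bug: LIMIT must come after ORDER BY

Fix: Swap the clauses: ORDER BY first, then LIMIT

Corrected query:
SELECT * FROM sensors ORDER BY reading DESC LIMIT 4

Result:
id | location    | kind   | reading | battery
---+-------------+--------+---------+--------
5  | Lab-A       | motion | 88.6    | 55     
8  | Lab-A       | co2    | 87.4    | 20     
2  | Server-Room | temp   | 57.1    | 35     
4  | Garage      | temp   | 55.2    | 24     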